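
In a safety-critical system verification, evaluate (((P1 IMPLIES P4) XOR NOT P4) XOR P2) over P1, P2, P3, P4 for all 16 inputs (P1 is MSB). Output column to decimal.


Formula: (((P1 IMPLIES P4) XOR NOT P4) XOR P2) over P1, P2, P3, P4 (16 rows)
Evaluate each row (bits = P1,P2,P3,P4, MSB first):
  row 0 [0000]: (((0 IMPLIES 0) XOR NOT 0) XOR 0) -> 0
  row 1 [0001]: (((0 IMPLIES 1) XOR NOT 1) XOR 0) -> 1
  row 2 [0010]: (((0 IMPLIES 0) XOR NOT 0) XOR 0) -> 0
  row 3 [0011]: (((0 IMPLIES 1) XOR NOT 1) XOR 0) -> 1
  row 4 [0100]: (((0 IMPLIES 0) XOR NOT 0) XOR 1) -> 1
  row 5 [0101]: (((0 IMPLIES 1) XOR NOT 1) XOR 1) -> 0
  row 6 [0110]: (((0 IMPLIES 0) XOR NOT 0) XOR 1) -> 1
  row 7 [0111]: (((0 IMPLIES 1) XOR NOT 1) XOR 1) -> 0
  row 8 [1000]: (((1 IMPLIES 0) XOR NOT 0) XOR 0) -> 1
  row 9 [1001]: (((1 IMPLIES 1) XOR NOT 1) XOR 0) -> 1
  row 10 [1010]: (((1 IMPLIES 0) XOR NOT 0) XOR 0) -> 1
  row 11 [1011]: (((1 IMPLIES 1) XOR NOT 1) XOR 0) -> 1
  row 12 [1100]: (((1 IMPLIES 0) XOR NOT 0) XOR 1) -> 0
  row 13 [1101]: (((1 IMPLIES 1) XOR NOT 1) XOR 1) -> 0
  row 14 [1110]: (((1 IMPLIES 0) XOR NOT 0) XOR 1) -> 0
  row 15 [1111]: (((1 IMPLIES 1) XOR NOT 1) XOR 1) -> 0
Full result column, 4 rows per line (P1,P2 fixed per line; P3,P4 runs 00..11 left to right):
  rows 0-3 [P1,P2=00]: 0101  = hex 5
  rows 4-7 [P1,P2=01]: 1010  = hex A
  rows 8-11 [P1,P2=10]: 1111  = hex F
  rows 12-15 [P1,P2=11]: 0000  = hex 0
Output column (row 0 .. row 15) = 0101101011110000
Output column grouped in 4s = 0101 1010 1111 0000 = 0x5AF0
Convert to decimal digit by digit (value = value*16 + digit):
  5 -> 5
  5*16 + 10 (A) = 90
  90*16 + 15 (F) = 1455
  1455*16 + 0 = 23280
Decimal = 23280

23280


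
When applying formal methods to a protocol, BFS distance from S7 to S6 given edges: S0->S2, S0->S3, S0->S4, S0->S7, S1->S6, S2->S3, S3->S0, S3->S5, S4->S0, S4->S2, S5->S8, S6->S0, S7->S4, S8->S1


BFS layer-by-layer from S7:
  dist 0: {S7}
  dist 1: {S4}
  dist 2: {S0, S2}
  dist 3: {S3}
  dist 4: {S5}
  dist 5: {S8}
  dist 6: {S1}
  dist 7: {S6}
  -> S6 reached at distance 7
Shortest path length = 7

7


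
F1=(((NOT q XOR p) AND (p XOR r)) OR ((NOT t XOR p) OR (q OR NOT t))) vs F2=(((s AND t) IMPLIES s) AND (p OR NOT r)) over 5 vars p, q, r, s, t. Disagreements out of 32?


F1 = (((NOT q XOR p) AND (p XOR r)) OR ((NOT t XOR p) OR (q OR NOT t)))
F2 = (((s AND t) IMPLIES s) AND (p OR NOT r))
Evaluate both on each of 32 rows (bits = p,q,r,s,t):
  row 0 [00000]: F1=1 F2=1 -> 0
  row 1 [00001]: F1=0 F2=1 (differ) -> 1
  row 2 [00010]: F1=1 F2=1 -> 0
  row 3 [00011]: F1=0 F2=1 (differ) -> 1
  row 4 [00100]: F1=1 F2=0 (differ) -> 1
  row 5 [00101]: F1=1 F2=0 (differ) -> 1
  row 6 [00110]: F1=1 F2=0 (differ) -> 1
  row 7 [00111]: F1=1 F2=0 (differ) -> 1
  row 8 [01000]: F1=1 F2=1 -> 0
  row 9 [01001]: F1=1 F2=1 -> 0
  row 10 [01010]: F1=1 F2=1 -> 0
  row 11 [01011]: F1=1 F2=1 -> 0
  row 12 [01100]: F1=1 F2=0 (differ) -> 1
  row 13 [01101]: F1=1 F2=0 (differ) -> 1
  row 14 [01110]: F1=1 F2=0 (differ) -> 1
  row 15 [01111]: F1=1 F2=0 (differ) -> 1
  row 16 [10000]: F1=1 F2=1 -> 0
  row 17 [10001]: F1=1 F2=1 -> 0
  row 18 [10010]: F1=1 F2=1 -> 0
  row 19 [10011]: F1=1 F2=1 -> 0
  row 20 [10100]: F1=1 F2=1 -> 0
  row 21 [10101]: F1=1 F2=1 -> 0
  row 22 [10110]: F1=1 F2=1 -> 0
  row 23 [10111]: F1=1 F2=1 -> 0
  row 24 [11000]: F1=1 F2=1 -> 0
  row 25 [11001]: F1=1 F2=1 -> 0
  row 26 [11010]: F1=1 F2=1 -> 0
  row 27 [11011]: F1=1 F2=1 -> 0
  row 28 [11100]: F1=1 F2=1 -> 0
  row 29 [11101]: F1=1 F2=1 -> 0
  row 30 [11110]: F1=1 F2=1 -> 0
  row 31 [11111]: F1=1 F2=1 -> 0
Full result column, 8 rows per line (p,q fixed per line; r,s,t runs 000..111 left to right):
  rows 0-7 [p,q=00]: 01011111  (ones: 6)
  rows 8-15 [p,q=01]: 00001111  (ones: 4)
  rows 16-23 [p,q=10]: 00000000  (ones: 0)
  rows 24-31 [p,q=11]: 00000000  (ones: 0)
Disagreements = 6+4+0+0 = 10

10


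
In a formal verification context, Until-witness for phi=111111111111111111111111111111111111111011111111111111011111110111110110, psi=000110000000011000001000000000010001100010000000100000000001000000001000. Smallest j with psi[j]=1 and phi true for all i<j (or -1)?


(phi U psi) at 0: need smallest j with psi[j]=1 and phi[i]=1 for all i in [0,j).
Scan from step 0:
  step 0: phi=1, psi=0 -> continue
  step 1: phi=1, psi=0 -> continue
  step 2: phi=1, psi=0 -> continue
  step 3: psi=1 and phi held for [0,3) -> witness found
Witness step = 3

3


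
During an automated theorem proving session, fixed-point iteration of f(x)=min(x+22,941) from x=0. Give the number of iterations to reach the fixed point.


Step 1: x=0, cap=941, increment=22
Step 2: x grows by 22 each step until capped at 941; fixed point is x=941
Step 3: iterations = ceil(941/22) = 43

43


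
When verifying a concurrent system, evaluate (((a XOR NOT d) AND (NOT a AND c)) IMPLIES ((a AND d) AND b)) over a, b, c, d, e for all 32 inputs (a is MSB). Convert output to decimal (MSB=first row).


Formula: (((a XOR NOT d) AND (NOT a AND c)) IMPLIES ((a AND d) AND b)) over a, b, c, d, e (32 rows)
Evaluate each row (bits = a,b,c,d,e, MSB first):
  row 0 [00000]: (((0 XOR NOT 0) AND (NOT 0 AND 0)) IMPLIES ((0 AND 0) AND 0)) -> 1
  row 1 [00001]: (((0 XOR NOT 0) AND (NOT 0 AND 0)) IMPLIES ((0 AND 0) AND 0)) -> 1
  row 2 [00010]: (((0 XOR NOT 1) AND (NOT 0 AND 0)) IMPLIES ((0 AND 1) AND 0)) -> 1
  row 3 [00011]: (((0 XOR NOT 1) AND (NOT 0 AND 0)) IMPLIES ((0 AND 1) AND 0)) -> 1
  row 4 [00100]: (((0 XOR NOT 0) AND (NOT 0 AND 1)) IMPLIES ((0 AND 0) AND 0)) -> 0
  row 5 [00101]: (((0 XOR NOT 0) AND (NOT 0 AND 1)) IMPLIES ((0 AND 0) AND 0)) -> 0
  row 6 [00110]: (((0 XOR NOT 1) AND (NOT 0 AND 1)) IMPLIES ((0 AND 1) AND 0)) -> 1
  row 7 [00111]: (((0 XOR NOT 1) AND (NOT 0 AND 1)) IMPLIES ((0 AND 1) AND 0)) -> 1
  row 8 [01000]: (((0 XOR NOT 0) AND (NOT 0 AND 0)) IMPLIES ((0 AND 0) AND 1)) -> 1
  row 9 [01001]: (((0 XOR NOT 0) AND (NOT 0 AND 0)) IMPLIES ((0 AND 0) AND 1)) -> 1
  row 10 [01010]: (((0 XOR NOT 1) AND (NOT 0 AND 0)) IMPLIES ((0 AND 1) AND 1)) -> 1
  row 11 [01011]: (((0 XOR NOT 1) AND (NOT 0 AND 0)) IMPLIES ((0 AND 1) AND 1)) -> 1
  row 12 [01100]: (((0 XOR NOT 0) AND (NOT 0 AND 1)) IMPLIES ((0 AND 0) AND 1)) -> 0
  row 13 [01101]: (((0 XOR NOT 0) AND (NOT 0 AND 1)) IMPLIES ((0 AND 0) AND 1)) -> 0
  row 14 [01110]: (((0 XOR NOT 1) AND (NOT 0 AND 1)) IMPLIES ((0 AND 1) AND 1)) -> 1
  row 15 [01111]: (((0 XOR NOT 1) AND (NOT 0 AND 1)) IMPLIES ((0 AND 1) AND 1)) -> 1
  row 16 [10000]: (((1 XOR NOT 0) AND (NOT 1 AND 0)) IMPLIES ((1 AND 0) AND 0)) -> 1
  row 17 [10001]: (((1 XOR NOT 0) AND (NOT 1 AND 0)) IMPLIES ((1 AND 0) AND 0)) -> 1
  row 18 [10010]: (((1 XOR NOT 1) AND (NOT 1 AND 0)) IMPLIES ((1 AND 1) AND 0)) -> 1
  row 19 [10011]: (((1 XOR NOT 1) AND (NOT 1 AND 0)) IMPLIES ((1 AND 1) AND 0)) -> 1
  row 20 [10100]: (((1 XOR NOT 0) AND (NOT 1 AND 1)) IMPLIES ((1 AND 0) AND 0)) -> 1
  row 21 [10101]: (((1 XOR NOT 0) AND (NOT 1 AND 1)) IMPLIES ((1 AND 0) AND 0)) -> 1
  row 22 [10110]: (((1 XOR NOT 1) AND (NOT 1 AND 1)) IMPLIES ((1 AND 1) AND 0)) -> 1
  row 23 [10111]: (((1 XOR NOT 1) AND (NOT 1 AND 1)) IMPLIES ((1 AND 1) AND 0)) -> 1
  row 24 [11000]: (((1 XOR NOT 0) AND (NOT 1 AND 0)) IMPLIES ((1 AND 0) AND 1)) -> 1
  row 25 [11001]: (((1 XOR NOT 0) AND (NOT 1 AND 0)) IMPLIES ((1 AND 0) AND 1)) -> 1
  row 26 [11010]: (((1 XOR NOT 1) AND (NOT 1 AND 0)) IMPLIES ((1 AND 1) AND 1)) -> 1
  row 27 [11011]: (((1 XOR NOT 1) AND (NOT 1 AND 0)) IMPLIES ((1 AND 1) AND 1)) -> 1
  row 28 [11100]: (((1 XOR NOT 0) AND (NOT 1 AND 1)) IMPLIES ((1 AND 0) AND 1)) -> 1
  row 29 [11101]: (((1 XOR NOT 0) AND (NOT 1 AND 1)) IMPLIES ((1 AND 0) AND 1)) -> 1
  row 30 [11110]: (((1 XOR NOT 1) AND (NOT 1 AND 1)) IMPLIES ((1 AND 1) AND 1)) -> 1
  row 31 [11111]: (((1 XOR NOT 1) AND (NOT 1 AND 1)) IMPLIES ((1 AND 1) AND 1)) -> 1
Full result column, 4 rows per line (a,b,c fixed per line; d,e runs 00..11 left to right):
  rows 0-3 [a,b,c=000]: 1111  = hex F
  rows 4-7 [a,b,c=001]: 0011  = hex 3
  rows 8-11 [a,b,c=010]: 1111  = hex F
  rows 12-15 [a,b,c=011]: 0011  = hex 3
  rows 16-19 [a,b,c=100]: 1111  = hex F
  rows 20-23 [a,b,c=101]: 1111  = hex F
  rows 24-27 [a,b,c=110]: 1111  = hex F
  rows 28-31 [a,b,c=111]: 1111  = hex F
Output column (row 0 .. row 31) = 11110011111100111111111111111111
Output column grouped in 4s = 1111 0011 1111 0011 1111 1111 1111 1111 = 0xF3F3FFFF
Convert to decimal digit by digit (value = value*16 + digit):
  F -> 15
  15*16 + 3 = 243
  243*16 + 15 (F) = 3903
  3903*16 + 3 = 62451
  62451*16 + 15 (F) = 999231
  999231*16 + 15 (F) = 15987711
  15987711*16 + 15 (F) = 255803391
  255803391*16 + 15 (F) = 4092854271
Decimal = 4092854271

4092854271


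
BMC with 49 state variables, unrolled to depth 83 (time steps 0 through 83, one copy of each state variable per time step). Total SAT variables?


BMC unrolls to depth k, creating one copy of each state var for steps 0..k.
Step count = 83 + 1 = 84 (steps 0 through 83)
Vars per step = 49
Total = 49 * 84 = 4116

4116


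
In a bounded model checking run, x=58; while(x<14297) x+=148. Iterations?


Step 1: x goes from 58 toward 14297 by 148; the body runs while x<14297, so iterations = ceil((bound-start)/step)
Step 2: Distance=14239
Step 3: ceil(14239/148)=97

97


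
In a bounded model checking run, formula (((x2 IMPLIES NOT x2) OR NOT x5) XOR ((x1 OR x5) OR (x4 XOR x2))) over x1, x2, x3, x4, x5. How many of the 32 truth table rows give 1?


Formula: (((x2 IMPLIES NOT x2) OR NOT x5) XOR ((x1 OR x5) OR (x4 XOR x2))) over 5 vars (32 rows)
Evaluate each row (x1, x2, x3, x4, x5 as bits, MSB first):
  row 0 [00000]: (((0 IMPLIES NOT 0) OR NOT 0) XOR ((0 OR 0) OR (0 XOR 0))) -> 1
  row 1 [00001]: (((0 IMPLIES NOT 0) OR NOT 1) XOR ((0 OR 1) OR (0 XOR 0))) -> 0
  row 2 [00010]: (((0 IMPLIES NOT 0) OR NOT 0) XOR ((0 OR 0) OR (1 XOR 0))) -> 0
  row 3 [00011]: (((0 IMPLIES NOT 0) OR NOT 1) XOR ((0 OR 1) OR (1 XOR 0))) -> 0
  row 4 [00100]: (((0 IMPLIES NOT 0) OR NOT 0) XOR ((0 OR 0) OR (0 XOR 0))) -> 1
  row 5 [00101]: (((0 IMPLIES NOT 0) OR NOT 1) XOR ((0 OR 1) OR (0 XOR 0))) -> 0
  row 6 [00110]: (((0 IMPLIES NOT 0) OR NOT 0) XOR ((0 OR 0) OR (1 XOR 0))) -> 0
  row 7 [00111]: (((0 IMPLIES NOT 0) OR NOT 1) XOR ((0 OR 1) OR (1 XOR 0))) -> 0
  row 8 [01000]: (((1 IMPLIES NOT 1) OR NOT 0) XOR ((0 OR 0) OR (0 XOR 1))) -> 0
  row 9 [01001]: (((1 IMPLIES NOT 1) OR NOT 1) XOR ((0 OR 1) OR (0 XOR 1))) -> 1
  row 10 [01010]: (((1 IMPLIES NOT 1) OR NOT 0) XOR ((0 OR 0) OR (1 XOR 1))) -> 1
  row 11 [01011]: (((1 IMPLIES NOT 1) OR NOT 1) XOR ((0 OR 1) OR (1 XOR 1))) -> 1
  row 12 [01100]: (((1 IMPLIES NOT 1) OR NOT 0) XOR ((0 OR 0) OR (0 XOR 1))) -> 0
  row 13 [01101]: (((1 IMPLIES NOT 1) OR NOT 1) XOR ((0 OR 1) OR (0 XOR 1))) -> 1
  row 14 [01110]: (((1 IMPLIES NOT 1) OR NOT 0) XOR ((0 OR 0) OR (1 XOR 1))) -> 1
  row 15 [01111]: (((1 IMPLIES NOT 1) OR NOT 1) XOR ((0 OR 1) OR (1 XOR 1))) -> 1
  row 16 [10000]: (((0 IMPLIES NOT 0) OR NOT 0) XOR ((1 OR 0) OR (0 XOR 0))) -> 0
  row 17 [10001]: (((0 IMPLIES NOT 0) OR NOT 1) XOR ((1 OR 1) OR (0 XOR 0))) -> 0
  row 18 [10010]: (((0 IMPLIES NOT 0) OR NOT 0) XOR ((1 OR 0) OR (1 XOR 0))) -> 0
  row 19 [10011]: (((0 IMPLIES NOT 0) OR NOT 1) XOR ((1 OR 1) OR (1 XOR 0))) -> 0
  row 20 [10100]: (((0 IMPLIES NOT 0) OR NOT 0) XOR ((1 OR 0) OR (0 XOR 0))) -> 0
  row 21 [10101]: (((0 IMPLIES NOT 0) OR NOT 1) XOR ((1 OR 1) OR (0 XOR 0))) -> 0
  row 22 [10110]: (((0 IMPLIES NOT 0) OR NOT 0) XOR ((1 OR 0) OR (1 XOR 0))) -> 0
  row 23 [10111]: (((0 IMPLIES NOT 0) OR NOT 1) XOR ((1 OR 1) OR (1 XOR 0))) -> 0
  row 24 [11000]: (((1 IMPLIES NOT 1) OR NOT 0) XOR ((1 OR 0) OR (0 XOR 1))) -> 0
  row 25 [11001]: (((1 IMPLIES NOT 1) OR NOT 1) XOR ((1 OR 1) OR (0 XOR 1))) -> 1
  row 26 [11010]: (((1 IMPLIES NOT 1) OR NOT 0) XOR ((1 OR 0) OR (1 XOR 1))) -> 0
  row 27 [11011]: (((1 IMPLIES NOT 1) OR NOT 1) XOR ((1 OR 1) OR (1 XOR 1))) -> 1
  row 28 [11100]: (((1 IMPLIES NOT 1) OR NOT 0) XOR ((1 OR 0) OR (0 XOR 1))) -> 0
  row 29 [11101]: (((1 IMPLIES NOT 1) OR NOT 1) XOR ((1 OR 1) OR (0 XOR 1))) -> 1
  row 30 [11110]: (((1 IMPLIES NOT 1) OR NOT 0) XOR ((1 OR 0) OR (1 XOR 1))) -> 0
  row 31 [11111]: (((1 IMPLIES NOT 1) OR NOT 1) XOR ((1 OR 1) OR (1 XOR 1))) -> 1
Full result column, 8 rows per line (x1,x2 fixed per line; x3,x4,x5 runs 000..111 left to right):
  rows 0-7 [x1,x2=00]: 10001000  (ones: 2)
  rows 8-15 [x1,x2=01]: 01110111  (ones: 6)
  rows 16-23 [x1,x2=10]: 00000000  (ones: 0)
  rows 24-31 [x1,x2=11]: 01010101  (ones: 4)
Count of 1-rows = 2+6+0+4 = 12

12


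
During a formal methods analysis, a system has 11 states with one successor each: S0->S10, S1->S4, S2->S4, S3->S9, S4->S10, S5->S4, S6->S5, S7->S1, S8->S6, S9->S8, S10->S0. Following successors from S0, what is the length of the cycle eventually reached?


Trace from S0 until a state repeats:
  S0 -> S10 -> S0
S0 first seen at step 0, revisited at step 2.
Cycle length = 2 - 0 = 2

2


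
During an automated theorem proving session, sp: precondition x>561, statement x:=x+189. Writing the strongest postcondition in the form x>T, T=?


Formula: sp(P, x:=E) = exists old_x. (x = E[old_x/x]) AND P[old_x/x] (old_x is the value of x before the assignment; eliminate old_x by solving x = E[old_x/x] for old_x)
Step 1: Precondition P: x>561, i.e. old_x > 561
Step 2: Assignment gives x = old_x + 189, so old_x = x - 189
Step 3: Substitute into P: x - 189 > 561
Step 4: Simplify: x > 561+189 = 750

750


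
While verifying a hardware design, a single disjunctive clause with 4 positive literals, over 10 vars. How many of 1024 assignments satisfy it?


Step 1: Total=2^10=1024
Step 2: Unsat when all 4 false: 2^6=64
Step 3: Sat=1024-64=960

960


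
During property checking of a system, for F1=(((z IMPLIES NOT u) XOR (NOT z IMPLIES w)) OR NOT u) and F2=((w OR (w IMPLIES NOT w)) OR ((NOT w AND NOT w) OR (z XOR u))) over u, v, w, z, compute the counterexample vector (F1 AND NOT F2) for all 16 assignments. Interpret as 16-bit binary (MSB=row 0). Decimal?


F1 = (((z IMPLIES NOT u) XOR (NOT z IMPLIES w)) OR NOT u)
F2 = ((w OR (w IMPLIES NOT w)) OR ((NOT w AND NOT w) OR (z XOR u)))
Counterexample to F1=>F2 is where F1=1 and F2=0.
Evaluate each row (bits = u,v,w,z, MSB first):
  row 0 [0000]: F1=1 F2=1 -> F1&~F2 -> 0
  row 1 [0001]: F1=1 F2=1 -> F1&~F2 -> 0
  row 2 [0010]: F1=1 F2=1 -> F1&~F2 -> 0
  row 3 [0011]: F1=1 F2=1 -> F1&~F2 -> 0
  row 4 [0100]: F1=1 F2=1 -> F1&~F2 -> 0
  row 5 [0101]: F1=1 F2=1 -> F1&~F2 -> 0
  row 6 [0110]: F1=1 F2=1 -> F1&~F2 -> 0
  row 7 [0111]: F1=1 F2=1 -> F1&~F2 -> 0
  row 8 [1000]: F1=1 F2=1 -> F1&~F2 -> 0
  row 9 [1001]: F1=1 F2=1 -> F1&~F2 -> 0
  row 10 [1010]: F1=0 F2=1 -> F1&~F2 -> 0
  row 11 [1011]: F1=1 F2=1 -> F1&~F2 -> 0
  row 12 [1100]: F1=1 F2=1 -> F1&~F2 -> 0
  row 13 [1101]: F1=1 F2=1 -> F1&~F2 -> 0
  row 14 [1110]: F1=0 F2=1 -> F1&~F2 -> 0
  row 15 [1111]: F1=1 F2=1 -> F1&~F2 -> 0
Full result column, 4 rows per line (u,v fixed per line; w,z runs 00..11 left to right):
  rows 0-3 [u,v=00]: 0000  = hex 0
  rows 4-7 [u,v=01]: 0000  = hex 0
  rows 8-11 [u,v=10]: 0000  = hex 0
  rows 12-15 [u,v=11]: 0000  = hex 0
Counterexample vector (row 0 .. row 15) = 0000000000000000
Output column grouped in 4s = 0000 0000 0000 0000 = 0x0000
Convert to decimal digit by digit (value = value*16 + digit):
  0 -> 0
  0*16 + 0 = 0
  0*16 + 0 = 0
  0*16 + 0 = 0
Decimal = 0

0


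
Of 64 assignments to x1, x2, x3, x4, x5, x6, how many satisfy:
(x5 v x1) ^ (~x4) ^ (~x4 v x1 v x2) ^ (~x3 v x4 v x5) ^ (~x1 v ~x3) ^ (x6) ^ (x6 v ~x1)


CNF with 7 clauses over 6 vars (64 assignments).
An assignment satisfies CNF iff every clause has >=1 true literal.
Check each row (bits = x1,x2,x3,x4,x5,x6; clause T/F shown):
  row 0 [000000]: clauses=FTTTTFT -> 0
  row 1 [000001]: clauses=FTTTTTT -> 0
  row 2 [000010]: clauses=TTTTTFT -> 0
  row 3 [000011]: clauses=TTTTTTT -> 1
  row 4 [000100]: clauses=FFFTTFT -> 0
  (every remaining row is evaluated the same way; all 64 results are listed next)
Full result column, 8 rows per line (x1,x2,x3 fixed per line; x4,x5,x6 runs 000..111 left to right):
  rows 0-7 [x1,x2,x3=000]: 00010000  (ones: 1)
  rows 8-15 [x1,x2,x3=001]: 00010000  (ones: 1)
  rows 16-23 [x1,x2,x3=010]: 00010000  (ones: 1)
  rows 24-31 [x1,x2,x3=011]: 00010000  (ones: 1)
  rows 32-39 [x1,x2,x3=100]: 01010000  (ones: 2)
  rows 40-47 [x1,x2,x3=101]: 00000000  (ones: 0)
  rows 48-55 [x1,x2,x3=110]: 01010000  (ones: 2)
  rows 56-63 [x1,x2,x3=111]: 00000000  (ones: 0)
Satisfying assignments = 1+1+1+1+2+0+2+0 = 8

8


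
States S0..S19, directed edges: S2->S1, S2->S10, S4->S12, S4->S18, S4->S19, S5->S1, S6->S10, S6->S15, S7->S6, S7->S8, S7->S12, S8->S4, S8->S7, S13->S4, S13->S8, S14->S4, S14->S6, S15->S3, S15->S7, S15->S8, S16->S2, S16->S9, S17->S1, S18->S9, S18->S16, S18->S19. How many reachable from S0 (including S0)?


BFS from S0:
  layer 0: {S0}
Reachable set: {S0}
Count = 1

1


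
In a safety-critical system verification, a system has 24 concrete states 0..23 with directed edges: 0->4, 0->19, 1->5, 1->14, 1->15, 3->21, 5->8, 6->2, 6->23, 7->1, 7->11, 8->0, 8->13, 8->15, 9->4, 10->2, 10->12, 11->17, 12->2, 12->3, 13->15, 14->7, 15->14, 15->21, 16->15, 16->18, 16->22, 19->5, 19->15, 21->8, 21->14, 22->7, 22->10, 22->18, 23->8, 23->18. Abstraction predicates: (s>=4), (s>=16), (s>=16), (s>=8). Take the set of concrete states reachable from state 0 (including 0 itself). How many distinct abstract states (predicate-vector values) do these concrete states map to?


BFS from 0:
Concrete reachable: {0, 1, 4, 5, 7, 8, 11, 13, 14, 15, 17, 19, 21}
Abstract via predicates (s>=4), (s>=16), (s>=16), (s>=8):
  (0,0,0,0) <- {0, 1}
  (1,0,0,0) <- {4, 5, 7}
  (1,0,0,1) <- {8, 11, 13, 14, 15}
  (1,1,1,1) <- {17, 19, 21}
Distinct abstract states = 4

4


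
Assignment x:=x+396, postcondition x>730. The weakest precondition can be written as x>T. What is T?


Formula: wp(x:=E, P) = P[E/x] (substitute E for x in postcondition)
Step 1: Postcondition: x>730
Step 2: Substitute x+396 for x: x+396>730
Step 3: Solve for x: x > 730-396 = 334

334


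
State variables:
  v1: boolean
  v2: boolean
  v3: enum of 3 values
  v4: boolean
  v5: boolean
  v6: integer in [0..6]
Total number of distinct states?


State space = product of domain sizes of all variables.
Domain sizes:
  v1 (boolean): 2
  v2 (boolean): 2
  v3 (enum of 3 values): 3
  v4 (boolean): 2
  v5 (boolean): 2
  v6 (integer in [0..6]): 7
Product = 2 * 2 * 3 * 2 * 2 * 7 = 336

336


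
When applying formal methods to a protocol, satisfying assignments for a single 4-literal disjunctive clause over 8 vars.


Step 1: Total=2^8=256
Step 2: Unsat when all 4 false: 2^4=16
Step 3: Sat=256-16=240

240


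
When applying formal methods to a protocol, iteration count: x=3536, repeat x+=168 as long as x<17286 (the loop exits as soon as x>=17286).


Step 1: x goes from 3536 toward 17286 by 168; the body runs while x<17286, so iterations = ceil((bound-start)/step)
Step 2: Distance=13750
Step 3: ceil(13750/168)=82

82


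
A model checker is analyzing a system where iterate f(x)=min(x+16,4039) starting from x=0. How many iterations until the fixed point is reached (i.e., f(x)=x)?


Step 1: x=0, cap=4039, increment=16
Step 2: x grows by 16 each step until capped at 4039; fixed point is x=4039
Step 3: iterations = ceil(4039/16) = 253

253


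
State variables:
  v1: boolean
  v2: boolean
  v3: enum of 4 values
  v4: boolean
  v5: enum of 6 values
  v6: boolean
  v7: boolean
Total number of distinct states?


State space = product of domain sizes of all variables.
Domain sizes:
  v1 (boolean): 2
  v2 (boolean): 2
  v3 (enum of 4 values): 4
  v4 (boolean): 2
  v5 (enum of 6 values): 6
  v6 (boolean): 2
  v7 (boolean): 2
Product = 2 * 2 * 4 * 2 * 6 * 2 * 2 = 768

768


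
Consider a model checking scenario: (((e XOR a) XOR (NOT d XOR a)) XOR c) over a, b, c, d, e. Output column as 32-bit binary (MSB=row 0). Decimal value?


Formula: (((e XOR a) XOR (NOT d XOR a)) XOR c) over a, b, c, d, e (32 rows)
Evaluate each row (bits = a,b,c,d,e, MSB first):
  row 0 [00000]: (((0 XOR 0) XOR (NOT 0 XOR 0)) XOR 0) -> 1
  row 1 [00001]: (((1 XOR 0) XOR (NOT 0 XOR 0)) XOR 0) -> 0
  row 2 [00010]: (((0 XOR 0) XOR (NOT 1 XOR 0)) XOR 0) -> 0
  row 3 [00011]: (((1 XOR 0) XOR (NOT 1 XOR 0)) XOR 0) -> 1
  row 4 [00100]: (((0 XOR 0) XOR (NOT 0 XOR 0)) XOR 1) -> 0
  row 5 [00101]: (((1 XOR 0) XOR (NOT 0 XOR 0)) XOR 1) -> 1
  row 6 [00110]: (((0 XOR 0) XOR (NOT 1 XOR 0)) XOR 1) -> 1
  row 7 [00111]: (((1 XOR 0) XOR (NOT 1 XOR 0)) XOR 1) -> 0
  row 8 [01000]: (((0 XOR 0) XOR (NOT 0 XOR 0)) XOR 0) -> 1
  row 9 [01001]: (((1 XOR 0) XOR (NOT 0 XOR 0)) XOR 0) -> 0
  row 10 [01010]: (((0 XOR 0) XOR (NOT 1 XOR 0)) XOR 0) -> 0
  row 11 [01011]: (((1 XOR 0) XOR (NOT 1 XOR 0)) XOR 0) -> 1
  row 12 [01100]: (((0 XOR 0) XOR (NOT 0 XOR 0)) XOR 1) -> 0
  row 13 [01101]: (((1 XOR 0) XOR (NOT 0 XOR 0)) XOR 1) -> 1
  row 14 [01110]: (((0 XOR 0) XOR (NOT 1 XOR 0)) XOR 1) -> 1
  row 15 [01111]: (((1 XOR 0) XOR (NOT 1 XOR 0)) XOR 1) -> 0
  row 16 [10000]: (((0 XOR 1) XOR (NOT 0 XOR 1)) XOR 0) -> 1
  row 17 [10001]: (((1 XOR 1) XOR (NOT 0 XOR 1)) XOR 0) -> 0
  row 18 [10010]: (((0 XOR 1) XOR (NOT 1 XOR 1)) XOR 0) -> 0
  row 19 [10011]: (((1 XOR 1) XOR (NOT 1 XOR 1)) XOR 0) -> 1
  row 20 [10100]: (((0 XOR 1) XOR (NOT 0 XOR 1)) XOR 1) -> 0
  row 21 [10101]: (((1 XOR 1) XOR (NOT 0 XOR 1)) XOR 1) -> 1
  row 22 [10110]: (((0 XOR 1) XOR (NOT 1 XOR 1)) XOR 1) -> 1
  row 23 [10111]: (((1 XOR 1) XOR (NOT 1 XOR 1)) XOR 1) -> 0
  row 24 [11000]: (((0 XOR 1) XOR (NOT 0 XOR 1)) XOR 0) -> 1
  row 25 [11001]: (((1 XOR 1) XOR (NOT 0 XOR 1)) XOR 0) -> 0
  row 26 [11010]: (((0 XOR 1) XOR (NOT 1 XOR 1)) XOR 0) -> 0
  row 27 [11011]: (((1 XOR 1) XOR (NOT 1 XOR 1)) XOR 0) -> 1
  row 28 [11100]: (((0 XOR 1) XOR (NOT 0 XOR 1)) XOR 1) -> 0
  row 29 [11101]: (((1 XOR 1) XOR (NOT 0 XOR 1)) XOR 1) -> 1
  row 30 [11110]: (((0 XOR 1) XOR (NOT 1 XOR 1)) XOR 1) -> 1
  row 31 [11111]: (((1 XOR 1) XOR (NOT 1 XOR 1)) XOR 1) -> 0
Full result column, 4 rows per line (a,b,c fixed per line; d,e runs 00..11 left to right):
  rows 0-3 [a,b,c=000]: 1001  = hex 9
  rows 4-7 [a,b,c=001]: 0110  = hex 6
  rows 8-11 [a,b,c=010]: 1001  = hex 9
  rows 12-15 [a,b,c=011]: 0110  = hex 6
  rows 16-19 [a,b,c=100]: 1001  = hex 9
  rows 20-23 [a,b,c=101]: 0110  = hex 6
  rows 24-27 [a,b,c=110]: 1001  = hex 9
  rows 28-31 [a,b,c=111]: 0110  = hex 6
Output column (row 0 .. row 31) = 10010110100101101001011010010110
Output column grouped in 4s = 1001 0110 1001 0110 1001 0110 1001 0110 = 0x96969696
Convert to decimal digit by digit (value = value*16 + digit):
  9 -> 9
  9*16 + 6 = 150
  150*16 + 9 = 2409
  2409*16 + 6 = 38550
  38550*16 + 9 = 616809
  616809*16 + 6 = 9868950
  9868950*16 + 9 = 157903209
  157903209*16 + 6 = 2526451350
Decimal = 2526451350

2526451350


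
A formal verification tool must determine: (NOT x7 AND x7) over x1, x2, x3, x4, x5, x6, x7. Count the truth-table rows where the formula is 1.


Formula: (NOT x7 AND x7) over 7 vars (128 rows)
Evaluate each row (x1, x2, x3, x4, x5, x6, x7 as bits, MSB first):
  row 0 [0000000]: (NOT 0 AND 0) -> 0
  row 1 [0000001]: (NOT 1 AND 1) -> 0
  row 2 [0000010]: (NOT 0 AND 0) -> 0
  row 3 [0000011]: (NOT 1 AND 1) -> 0
  row 4 [0000100]: (NOT 0 AND 0) -> 0
  (every remaining row is evaluated the same way; all 128 results are listed next)
Full result column, 8 rows per line (x1,x2,x3,x4 fixed per line; x5,x6,x7 runs 000..111 left to right):
  rows 0-7 [x1,x2,x3,x4=0000]: 00000000  (ones: 0)
  rows 8-15 [x1,x2,x3,x4=0001]: 00000000  (ones: 0)
  rows 16-23 [x1,x2,x3,x4=0010]: 00000000  (ones: 0)
  rows 24-31 [x1,x2,x3,x4=0011]: 00000000  (ones: 0)
  rows 32-39 [x1,x2,x3,x4=0100]: 00000000  (ones: 0)
  rows 40-47 [x1,x2,x3,x4=0101]: 00000000  (ones: 0)
  rows 48-55 [x1,x2,x3,x4=0110]: 00000000  (ones: 0)
  rows 56-63 [x1,x2,x3,x4=0111]: 00000000  (ones: 0)
  rows 64-71 [x1,x2,x3,x4=1000]: 00000000  (ones: 0)
  rows 72-79 [x1,x2,x3,x4=1001]: 00000000  (ones: 0)
  rows 80-87 [x1,x2,x3,x4=1010]: 00000000  (ones: 0)
  rows 88-95 [x1,x2,x3,x4=1011]: 00000000  (ones: 0)
  rows 96-103 [x1,x2,x3,x4=1100]: 00000000  (ones: 0)
  rows 104-111 [x1,x2,x3,x4=1101]: 00000000  (ones: 0)
  rows 112-119 [x1,x2,x3,x4=1110]: 00000000  (ones: 0)
  rows 120-127 [x1,x2,x3,x4=1111]: 00000000  (ones: 0)
Count of 1-rows = 0+0+0+0+0+0+0+0+0+0+0+0+0+0+0+0 = 0

0


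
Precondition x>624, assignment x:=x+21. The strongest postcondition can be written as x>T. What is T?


Formula: sp(P, x:=E) = exists old_x. (x = E[old_x/x]) AND P[old_x/x] (old_x is the value of x before the assignment; eliminate old_x by solving x = E[old_x/x] for old_x)
Step 1: Precondition P: x>624, i.e. old_x > 624
Step 2: Assignment gives x = old_x + 21, so old_x = x - 21
Step 3: Substitute into P: x - 21 > 624
Step 4: Simplify: x > 624+21 = 645

645


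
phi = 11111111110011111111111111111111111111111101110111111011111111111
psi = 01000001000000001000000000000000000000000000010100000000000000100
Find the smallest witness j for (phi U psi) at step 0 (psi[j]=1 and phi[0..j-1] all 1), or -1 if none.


(phi U psi) at 0: need smallest j with psi[j]=1 and phi[i]=1 for all i in [0,j).
Scan from step 0:
  step 0: phi=1, psi=0 -> continue
  step 1: psi=1 and phi held for [0,1) -> witness found
Witness step = 1

1


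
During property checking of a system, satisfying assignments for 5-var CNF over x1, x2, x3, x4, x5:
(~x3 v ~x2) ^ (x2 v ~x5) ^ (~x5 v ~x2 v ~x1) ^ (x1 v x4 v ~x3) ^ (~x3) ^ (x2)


CNF with 6 clauses over 5 vars (32 assignments).
An assignment satisfies CNF iff every clause has >=1 true literal.
Check each row (bits = x1,x2,x3,x4,x5; clause T/F shown):
  row 0 [00000]: clauses=TTTTTF -> 0
  row 1 [00001]: clauses=TFTTTF -> 0
  row 2 [00010]: clauses=TTTTTF -> 0
  row 3 [00011]: clauses=TFTTTF -> 0
  row 4 [00100]: clauses=TTTFFF -> 0
  row 5 [00101]: clauses=TFTFFF -> 0
  row 6 [00110]: clauses=TTTTFF -> 0
  row 7 [00111]: clauses=TFTTFF -> 0
  row 8 [01000]: clauses=TTTTTT -> 1
  row 9 [01001]: clauses=TTTTTT -> 1
  row 10 [01010]: clauses=TTTTTT -> 1
  row 11 [01011]: clauses=TTTTTT -> 1
  row 12 [01100]: clauses=FTTFFT -> 0
  row 13 [01101]: clauses=FTTFFT -> 0
  row 14 [01110]: clauses=FTTTFT -> 0
  row 15 [01111]: clauses=FTTTFT -> 0
  row 16 [10000]: clauses=TTTTTF -> 0
  row 17 [10001]: clauses=TFTTTF -> 0
  row 18 [10010]: clauses=TTTTTF -> 0
  row 19 [10011]: clauses=TFTTTF -> 0
  row 20 [10100]: clauses=TTTTFF -> 0
  row 21 [10101]: clauses=TFTTFF -> 0
  row 22 [10110]: clauses=TTTTFF -> 0
  row 23 [10111]: clauses=TFTTFF -> 0
  row 24 [11000]: clauses=TTTTTT -> 1
  row 25 [11001]: clauses=TTFTTT -> 0
  row 26 [11010]: clauses=TTTTTT -> 1
  row 27 [11011]: clauses=TTFTTT -> 0
  row 28 [11100]: clauses=FTTTFT -> 0
  row 29 [11101]: clauses=FTFTFT -> 0
  row 30 [11110]: clauses=FTTTFT -> 0
  row 31 [11111]: clauses=FTFTFT -> 0
Full result column, 8 rows per line (x1,x2 fixed per line; x3,x4,x5 runs 000..111 left to right):
  rows 0-7 [x1,x2=00]: 00000000  (ones: 0)
  rows 8-15 [x1,x2=01]: 11110000  (ones: 4)
  rows 16-23 [x1,x2=10]: 00000000  (ones: 0)
  rows 24-31 [x1,x2=11]: 10100000  (ones: 2)
Satisfying assignments = 0+4+0+2 = 6

6


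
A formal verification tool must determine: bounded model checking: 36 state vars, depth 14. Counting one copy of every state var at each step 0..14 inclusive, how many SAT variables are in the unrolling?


BMC unrolls to depth k, creating one copy of each state var for steps 0..k.
Step count = 14 + 1 = 15 (steps 0 through 14)
Vars per step = 36
Total = 36 * 15 = 540

540


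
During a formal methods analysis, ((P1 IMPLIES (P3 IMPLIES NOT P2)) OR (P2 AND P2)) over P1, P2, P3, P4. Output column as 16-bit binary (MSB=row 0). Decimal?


Formula: ((P1 IMPLIES (P3 IMPLIES NOT P2)) OR (P2 AND P2)) over P1, P2, P3, P4 (16 rows)
Evaluate each row (bits = P1,P2,P3,P4, MSB first):
  row 0 [0000]: ((0 IMPLIES (0 IMPLIES NOT 0)) OR (0 AND 0)) -> 1
  row 1 [0001]: ((0 IMPLIES (0 IMPLIES NOT 0)) OR (0 AND 0)) -> 1
  row 2 [0010]: ((0 IMPLIES (1 IMPLIES NOT 0)) OR (0 AND 0)) -> 1
  row 3 [0011]: ((0 IMPLIES (1 IMPLIES NOT 0)) OR (0 AND 0)) -> 1
  row 4 [0100]: ((0 IMPLIES (0 IMPLIES NOT 1)) OR (1 AND 1)) -> 1
  row 5 [0101]: ((0 IMPLIES (0 IMPLIES NOT 1)) OR (1 AND 1)) -> 1
  row 6 [0110]: ((0 IMPLIES (1 IMPLIES NOT 1)) OR (1 AND 1)) -> 1
  row 7 [0111]: ((0 IMPLIES (1 IMPLIES NOT 1)) OR (1 AND 1)) -> 1
  row 8 [1000]: ((1 IMPLIES (0 IMPLIES NOT 0)) OR (0 AND 0)) -> 1
  row 9 [1001]: ((1 IMPLIES (0 IMPLIES NOT 0)) OR (0 AND 0)) -> 1
  row 10 [1010]: ((1 IMPLIES (1 IMPLIES NOT 0)) OR (0 AND 0)) -> 1
  row 11 [1011]: ((1 IMPLIES (1 IMPLIES NOT 0)) OR (0 AND 0)) -> 1
  row 12 [1100]: ((1 IMPLIES (0 IMPLIES NOT 1)) OR (1 AND 1)) -> 1
  row 13 [1101]: ((1 IMPLIES (0 IMPLIES NOT 1)) OR (1 AND 1)) -> 1
  row 14 [1110]: ((1 IMPLIES (1 IMPLIES NOT 1)) OR (1 AND 1)) -> 1
  row 15 [1111]: ((1 IMPLIES (1 IMPLIES NOT 1)) OR (1 AND 1)) -> 1
Full result column, 4 rows per line (P1,P2 fixed per line; P3,P4 runs 00..11 left to right):
  rows 0-3 [P1,P2=00]: 1111  = hex F
  rows 4-7 [P1,P2=01]: 1111  = hex F
  rows 8-11 [P1,P2=10]: 1111  = hex F
  rows 12-15 [P1,P2=11]: 1111  = hex F
Output column (row 0 .. row 15) = 1111111111111111
Output column grouped in 4s = 1111 1111 1111 1111 = 0xFFFF
Convert to decimal digit by digit (value = value*16 + digit):
  F -> 15
  15*16 + 15 (F) = 255
  255*16 + 15 (F) = 4095
  4095*16 + 15 (F) = 65535
Decimal = 65535

65535


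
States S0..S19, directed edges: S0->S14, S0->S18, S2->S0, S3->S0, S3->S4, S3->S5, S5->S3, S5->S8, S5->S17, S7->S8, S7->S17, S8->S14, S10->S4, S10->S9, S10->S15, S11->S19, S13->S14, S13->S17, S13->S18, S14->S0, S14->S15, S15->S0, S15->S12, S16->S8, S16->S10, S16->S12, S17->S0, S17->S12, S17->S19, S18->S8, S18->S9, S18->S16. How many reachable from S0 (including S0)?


BFS from S0:
  layer 0: {S0}
  layer 1: {S14, S18}
  layer 2: {S8, S9, S15, S16}
  layer 3: {S10, S12}
  layer 4: {S4}
Reachable set: {S0, S4, S8, S9, S10, S12, S14, S15, S16, S18}
Count = 10

10


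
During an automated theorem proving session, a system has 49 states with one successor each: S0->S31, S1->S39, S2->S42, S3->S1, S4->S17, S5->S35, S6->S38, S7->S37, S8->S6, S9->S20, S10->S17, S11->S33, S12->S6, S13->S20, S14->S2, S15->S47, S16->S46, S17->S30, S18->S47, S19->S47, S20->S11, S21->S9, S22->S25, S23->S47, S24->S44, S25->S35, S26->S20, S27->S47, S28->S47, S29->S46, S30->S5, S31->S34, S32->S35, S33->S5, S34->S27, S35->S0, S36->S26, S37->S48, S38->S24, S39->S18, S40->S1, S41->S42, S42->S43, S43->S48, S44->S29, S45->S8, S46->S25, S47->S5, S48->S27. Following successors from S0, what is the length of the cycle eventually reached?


Trace from S0 until a state repeats:
  S0 -> S31 -> S34 -> S27 -> S47 -> S5 -> S35 -> S0
S0 first seen at step 0, revisited at step 7.
Cycle length = 7 - 0 = 7

7


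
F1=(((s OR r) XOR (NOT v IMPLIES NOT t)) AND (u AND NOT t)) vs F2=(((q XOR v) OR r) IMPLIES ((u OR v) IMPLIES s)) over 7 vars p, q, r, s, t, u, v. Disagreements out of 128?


F1 = (((s OR r) XOR (NOT v IMPLIES NOT t)) AND (u AND NOT t))
F2 = (((q XOR v) OR r) IMPLIES ((u OR v) IMPLIES s))
Evaluate both on each of 128 rows (bits = p,q,r,s,t,u,v):
  row 0 [0000000]: F1=0 F2=1 (differ) -> 1
  row 1 [0000001]: F1=0 F2=0 -> 0
  row 2 [0000010]: F1=1 F2=1 -> 0
  row 3 [0000011]: F1=1 F2=0 (differ) -> 1
  row 4 [0000100]: F1=0 F2=1 (differ) -> 1
  (every remaining row is evaluated the same way; all 128 results are listed next)
Full result column, 8 rows per line (p,q,r,s fixed per line; t,u,v runs 000..111 left to right):
  rows 0-7 [p,q,r,s=0000]: 10011010  (ones: 4)
  rows 8-15 [p,q,r,s=0001]: 11111111  (ones: 8)
  rows 16-23 [p,q,r,s=0010]: 10001000  (ones: 2)
  rows 24-31 [p,q,r,s=0011]: 11111111  (ones: 8)
  rows 32-39 [p,q,r,s=0100]: 11101101  (ones: 6)
  rows 40-47 [p,q,r,s=0101]: 11111111  (ones: 8)
  rows 48-55 [p,q,r,s=0110]: 10001000  (ones: 2)
  rows 56-63 [p,q,r,s=0111]: 11111111  (ones: 8)
  rows 64-71 [p,q,r,s=1000]: 10011010  (ones: 4)
  rows 72-79 [p,q,r,s=1001]: 11111111  (ones: 8)
  rows 80-87 [p,q,r,s=1010]: 10001000  (ones: 2)
  rows 88-95 [p,q,r,s=1011]: 11111111  (ones: 8)
  rows 96-103 [p,q,r,s=1100]: 11101101  (ones: 6)
  rows 104-111 [p,q,r,s=1101]: 11111111  (ones: 8)
  rows 112-119 [p,q,r,s=1110]: 10001000  (ones: 2)
  rows 120-127 [p,q,r,s=1111]: 11111111  (ones: 8)
Disagreements = 4+8+2+8+6+8+2+8+4+8+2+8+6+8+2+8 = 92

92


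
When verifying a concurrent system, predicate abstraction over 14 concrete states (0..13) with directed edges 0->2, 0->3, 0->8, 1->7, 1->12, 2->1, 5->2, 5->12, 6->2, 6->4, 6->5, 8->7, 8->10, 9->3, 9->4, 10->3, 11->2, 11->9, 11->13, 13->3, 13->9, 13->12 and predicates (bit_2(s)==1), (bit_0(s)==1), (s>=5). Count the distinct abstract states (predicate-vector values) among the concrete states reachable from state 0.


BFS from 0:
Concrete reachable: {0, 1, 2, 3, 7, 8, 10, 12}
Abstract via predicates (bit_2(s)==1), (bit_0(s)==1), (s>=5):
  (0,0,0) <- {0, 2}
  (0,0,1) <- {8, 10}
  (0,1,0) <- {1, 3}
  (1,0,1) <- {12}
  (1,1,1) <- {7}
Distinct abstract states = 5

5


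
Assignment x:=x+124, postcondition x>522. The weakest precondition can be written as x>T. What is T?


Formula: wp(x:=E, P) = P[E/x] (substitute E for x in postcondition)
Step 1: Postcondition: x>522
Step 2: Substitute x+124 for x: x+124>522
Step 3: Solve for x: x > 522-124 = 398

398


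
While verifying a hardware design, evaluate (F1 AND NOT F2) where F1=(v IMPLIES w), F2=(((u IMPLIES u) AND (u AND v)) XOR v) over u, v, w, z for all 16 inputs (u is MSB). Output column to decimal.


F1 = (v IMPLIES w)
F2 = (((u IMPLIES u) AND (u AND v)) XOR v)
Counterexample to F1=>F2 is where F1=1 and F2=0.
Evaluate each row (bits = u,v,w,z, MSB first):
  row 0 [0000]: F1=1 F2=0 -> F1&~F2 -> 1
  row 1 [0001]: F1=1 F2=0 -> F1&~F2 -> 1
  row 2 [0010]: F1=1 F2=0 -> F1&~F2 -> 1
  row 3 [0011]: F1=1 F2=0 -> F1&~F2 -> 1
  row 4 [0100]: F1=0 F2=1 -> F1&~F2 -> 0
  row 5 [0101]: F1=0 F2=1 -> F1&~F2 -> 0
  row 6 [0110]: F1=1 F2=1 -> F1&~F2 -> 0
  row 7 [0111]: F1=1 F2=1 -> F1&~F2 -> 0
  row 8 [1000]: F1=1 F2=0 -> F1&~F2 -> 1
  row 9 [1001]: F1=1 F2=0 -> F1&~F2 -> 1
  row 10 [1010]: F1=1 F2=0 -> F1&~F2 -> 1
  row 11 [1011]: F1=1 F2=0 -> F1&~F2 -> 1
  row 12 [1100]: F1=0 F2=0 -> F1&~F2 -> 0
  row 13 [1101]: F1=0 F2=0 -> F1&~F2 -> 0
  row 14 [1110]: F1=1 F2=0 -> F1&~F2 -> 1
  row 15 [1111]: F1=1 F2=0 -> F1&~F2 -> 1
Full result column, 4 rows per line (u,v fixed per line; w,z runs 00..11 left to right):
  rows 0-3 [u,v=00]: 1111  = hex F
  rows 4-7 [u,v=01]: 0000  = hex 0
  rows 8-11 [u,v=10]: 1111  = hex F
  rows 12-15 [u,v=11]: 0011  = hex 3
Counterexample vector (row 0 .. row 15) = 1111000011110011
Output column grouped in 4s = 1111 0000 1111 0011 = 0xF0F3
Convert to decimal digit by digit (value = value*16 + digit):
  F -> 15
  15*16 + 0 = 240
  240*16 + 15 (F) = 3855
  3855*16 + 3 = 61683
Decimal = 61683

61683


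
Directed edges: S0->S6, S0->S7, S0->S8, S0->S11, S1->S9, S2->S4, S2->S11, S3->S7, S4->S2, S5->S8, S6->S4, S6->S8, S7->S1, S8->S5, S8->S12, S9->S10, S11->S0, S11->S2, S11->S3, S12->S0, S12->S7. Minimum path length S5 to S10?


BFS layer-by-layer from S5:
  dist 0: {S5}
  dist 1: {S8}
  dist 2: {S12}
  dist 3: {S0, S7}
  dist 4: {S1, S6, S11}
  dist 5: {S2, S3, S4, S9}
  dist 6: {S10}
  -> S10 reached at distance 6
Shortest path length = 6

6


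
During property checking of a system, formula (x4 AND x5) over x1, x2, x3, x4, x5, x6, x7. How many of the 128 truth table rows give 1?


Formula: (x4 AND x5) over 7 vars (128 rows)
Evaluate each row (x1, x2, x3, x4, x5, x6, x7 as bits, MSB first):
  row 0 [0000000]: (0 AND 0) -> 0
  row 1 [0000001]: (0 AND 0) -> 0
  row 2 [0000010]: (0 AND 0) -> 0
  row 3 [0000011]: (0 AND 0) -> 0
  row 4 [0000100]: (0 AND 1) -> 0
  (every remaining row is evaluated the same way; all 128 results are listed next)
Full result column, 8 rows per line (x1,x2,x3,x4 fixed per line; x5,x6,x7 runs 000..111 left to right):
  rows 0-7 [x1,x2,x3,x4=0000]: 00000000  (ones: 0)
  rows 8-15 [x1,x2,x3,x4=0001]: 00001111  (ones: 4)
  rows 16-23 [x1,x2,x3,x4=0010]: 00000000  (ones: 0)
  rows 24-31 [x1,x2,x3,x4=0011]: 00001111  (ones: 4)
  rows 32-39 [x1,x2,x3,x4=0100]: 00000000  (ones: 0)
  rows 40-47 [x1,x2,x3,x4=0101]: 00001111  (ones: 4)
  rows 48-55 [x1,x2,x3,x4=0110]: 00000000  (ones: 0)
  rows 56-63 [x1,x2,x3,x4=0111]: 00001111  (ones: 4)
  rows 64-71 [x1,x2,x3,x4=1000]: 00000000  (ones: 0)
  rows 72-79 [x1,x2,x3,x4=1001]: 00001111  (ones: 4)
  rows 80-87 [x1,x2,x3,x4=1010]: 00000000  (ones: 0)
  rows 88-95 [x1,x2,x3,x4=1011]: 00001111  (ones: 4)
  rows 96-103 [x1,x2,x3,x4=1100]: 00000000  (ones: 0)
  rows 104-111 [x1,x2,x3,x4=1101]: 00001111  (ones: 4)
  rows 112-119 [x1,x2,x3,x4=1110]: 00000000  (ones: 0)
  rows 120-127 [x1,x2,x3,x4=1111]: 00001111  (ones: 4)
Count of 1-rows = 0+4+0+4+0+4+0+4+0+4+0+4+0+4+0+4 = 32

32


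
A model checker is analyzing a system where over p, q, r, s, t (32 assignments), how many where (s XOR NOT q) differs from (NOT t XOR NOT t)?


F1 = (s XOR NOT q)
F2 = (NOT t XOR NOT t)
Evaluate both on each of 32 rows (bits = p,q,r,s,t):
  row 0 [00000]: F1=1 F2=0 (differ) -> 1
  row 1 [00001]: F1=1 F2=0 (differ) -> 1
  row 2 [00010]: F1=0 F2=0 -> 0
  row 3 [00011]: F1=0 F2=0 -> 0
  row 4 [00100]: F1=1 F2=0 (differ) -> 1
  row 5 [00101]: F1=1 F2=0 (differ) -> 1
  row 6 [00110]: F1=0 F2=0 -> 0
  row 7 [00111]: F1=0 F2=0 -> 0
  row 8 [01000]: F1=0 F2=0 -> 0
  row 9 [01001]: F1=0 F2=0 -> 0
  row 10 [01010]: F1=1 F2=0 (differ) -> 1
  row 11 [01011]: F1=1 F2=0 (differ) -> 1
  row 12 [01100]: F1=0 F2=0 -> 0
  row 13 [01101]: F1=0 F2=0 -> 0
  row 14 [01110]: F1=1 F2=0 (differ) -> 1
  row 15 [01111]: F1=1 F2=0 (differ) -> 1
  row 16 [10000]: F1=1 F2=0 (differ) -> 1
  row 17 [10001]: F1=1 F2=0 (differ) -> 1
  row 18 [10010]: F1=0 F2=0 -> 0
  row 19 [10011]: F1=0 F2=0 -> 0
  row 20 [10100]: F1=1 F2=0 (differ) -> 1
  row 21 [10101]: F1=1 F2=0 (differ) -> 1
  row 22 [10110]: F1=0 F2=0 -> 0
  row 23 [10111]: F1=0 F2=0 -> 0
  row 24 [11000]: F1=0 F2=0 -> 0
  row 25 [11001]: F1=0 F2=0 -> 0
  row 26 [11010]: F1=1 F2=0 (differ) -> 1
  row 27 [11011]: F1=1 F2=0 (differ) -> 1
  row 28 [11100]: F1=0 F2=0 -> 0
  row 29 [11101]: F1=0 F2=0 -> 0
  row 30 [11110]: F1=1 F2=0 (differ) -> 1
  row 31 [11111]: F1=1 F2=0 (differ) -> 1
Full result column, 8 rows per line (p,q fixed per line; r,s,t runs 000..111 left to right):
  rows 0-7 [p,q=00]: 11001100  (ones: 4)
  rows 8-15 [p,q=01]: 00110011  (ones: 4)
  rows 16-23 [p,q=10]: 11001100  (ones: 4)
  rows 24-31 [p,q=11]: 00110011  (ones: 4)
Disagreements = 4+4+4+4 = 16

16


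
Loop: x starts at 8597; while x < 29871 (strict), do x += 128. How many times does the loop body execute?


Step 1: x goes from 8597 toward 29871 by 128; the body runs while x<29871, so iterations = ceil((bound-start)/step)
Step 2: Distance=21274
Step 3: ceil(21274/128)=167

167


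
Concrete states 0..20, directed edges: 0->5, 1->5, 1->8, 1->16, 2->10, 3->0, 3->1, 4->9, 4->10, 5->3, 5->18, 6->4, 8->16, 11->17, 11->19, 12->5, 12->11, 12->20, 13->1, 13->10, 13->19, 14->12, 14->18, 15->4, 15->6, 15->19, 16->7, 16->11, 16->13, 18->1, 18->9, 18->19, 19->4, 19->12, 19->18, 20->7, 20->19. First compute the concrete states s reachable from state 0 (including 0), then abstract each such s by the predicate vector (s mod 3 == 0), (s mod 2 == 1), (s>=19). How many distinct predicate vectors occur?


BFS from 0:
Concrete reachable: {0, 1, 3, 4, 5, 7, 8, 9, 10, 11, 12, 13, 16, 17, 18, 19, 20}
Abstract via predicates (s mod 3 == 0), (s mod 2 == 1), (s>=19):
  (0,0,0) <- {4, 8, 10, 16}
  (0,0,1) <- {20}
  (0,1,0) <- {1, 5, 7, 11, 13, 17}
  (0,1,1) <- {19}
  (1,0,0) <- {0, 12, 18}
  (1,1,0) <- {3, 9}
Distinct abstract states = 6

6


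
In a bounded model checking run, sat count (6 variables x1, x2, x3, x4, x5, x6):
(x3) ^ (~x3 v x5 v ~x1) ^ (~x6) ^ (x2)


CNF with 4 clauses over 6 vars (64 assignments).
An assignment satisfies CNF iff every clause has >=1 true literal.
Check each row (bits = x1,x2,x3,x4,x5,x6; clause T/F shown):
  row 0 [000000]: clauses=FTTF -> 0
  row 1 [000001]: clauses=FTFF -> 0
  row 2 [000010]: clauses=FTTF -> 0
  row 3 [000011]: clauses=FTFF -> 0
  row 4 [000100]: clauses=FTTF -> 0
  (every remaining row is evaluated the same way; all 64 results are listed next)
Full result column, 8 rows per line (x1,x2,x3 fixed per line; x4,x5,x6 runs 000..111 left to right):
  rows 0-7 [x1,x2,x3=000]: 00000000  (ones: 0)
  rows 8-15 [x1,x2,x3=001]: 00000000  (ones: 0)
  rows 16-23 [x1,x2,x3=010]: 00000000  (ones: 0)
  rows 24-31 [x1,x2,x3=011]: 10101010  (ones: 4)
  rows 32-39 [x1,x2,x3=100]: 00000000  (ones: 0)
  rows 40-47 [x1,x2,x3=101]: 00000000  (ones: 0)
  rows 48-55 [x1,x2,x3=110]: 00000000  (ones: 0)
  rows 56-63 [x1,x2,x3=111]: 00100010  (ones: 2)
Satisfying assignments = 0+0+0+4+0+0+0+2 = 6

6
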